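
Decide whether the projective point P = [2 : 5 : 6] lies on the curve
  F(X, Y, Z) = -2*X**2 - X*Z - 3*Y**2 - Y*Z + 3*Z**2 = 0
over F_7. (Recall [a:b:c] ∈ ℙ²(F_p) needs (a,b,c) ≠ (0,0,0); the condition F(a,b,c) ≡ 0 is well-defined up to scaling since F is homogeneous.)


F(2,5,6) ≡ 4 (mod 7); P is NOT on the curve.

Evaluate F(2, 5, 6) term-by-term (mod 7).
  -2*X**2 ↦ -2·4·1·1 = -8
  -X*Z ↦ -1·2·1·6 = -12
  -3*Y**2 ↦ -3·1·25·1 = -75
  -Y*Z ↦ -1·1·5·6 = -30
  3*Z**2 ↦ 3·1·1·36 = 108
Sum: F(2, 5, 6) = (-8) + (-12) + (-75) + (-30) + (108) = -17.
Reducing mod 7: -17 ≡ 4 (mod 7).
Since F(a, b, c) ≡ 4 ≠ 0 (mod 7), P does NOT lie on the curve.


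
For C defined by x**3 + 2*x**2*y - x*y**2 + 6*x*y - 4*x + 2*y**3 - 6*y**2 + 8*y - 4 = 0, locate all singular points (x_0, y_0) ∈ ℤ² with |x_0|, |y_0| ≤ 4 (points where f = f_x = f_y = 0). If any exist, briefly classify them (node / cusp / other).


Singular points: {(-1, 1)}; classification: node.

Compute partial derivatives:
  f_x = 3*x**2 + 4*x*y - y**2 + 6*y - 4.
  f_y = 2*x**2 - 2*x*y + 6*x + 6*y**2 - 12*y + 8.
Scan x_0 ∈ {−4, ..., 4}. For each x_0, f_y(x_0, y) is a polynomial in y; find its integer roots y ∈ {−4, ..., 4}, then test f_x and f at those candidates.
  x = -4: f_y(-4, y) = 6*y**2 - 4*y + 16; no integer root y with |y| ≤ 4.
  x = -3: f_y(-3, y) = 6*y**2 - 6*y + 8; no integer root y with |y| ≤ 4.
  x = -2: f_y(-2, y) = 6*y**2 - 8*y + 4; no integer root y with |y| ≤ 4.
  x = -1: f_y(-1, y) = 6*y**2 - 10*y + 4; vanishes at y ∈ {1}. (-1, 1): f_x = 0, f = 0 — SINGULAR.
  x = 0: f_y(0, y) = 6*y**2 - 12*y + 8; no integer root y with |y| ≤ 4.
  x = 1: f_y(1, y) = 6*y**2 - 14*y + 16; no integer root y with |y| ≤ 4.
  x = 2: f_y(2, y) = 6*y**2 - 16*y + 28; no integer root y with |y| ≤ 4.
  x = 3: f_y(3, y) = 6*y**2 - 18*y + 44; no integer root y with |y| ≤ 4.
  x = 4: f_y(4, y) = 6*y**2 - 20*y + 64; no integer root y with |y| ≤ 4.
Only singular point on the grid: (-1, 1).
Classify: substitute x = -1 + u, y = 1 + v and expand: f = u**3 + 2*u**2*v - u**2 - u*v**2 + 2*v**3 + v**2.
No constant or linear terms (consistent with a singular point). Quadratic part: -u**2 + v**2. Cubic part: u**3 + 2*u**2*v - u*v**2 + 2*v**3.
The quadratic part v**2 - u**2 = (v − u)(v + u) splits into two distinct linear factors, so there are two distinct tangent lines y − 1 = ±(x − -1) — this is a node (ordinary double point).
Classification: node.


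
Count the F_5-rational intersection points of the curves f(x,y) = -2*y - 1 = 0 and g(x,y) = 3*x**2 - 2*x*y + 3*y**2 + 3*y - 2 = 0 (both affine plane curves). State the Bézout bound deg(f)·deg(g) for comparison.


Common zeros: {(1, 2), (2, 2)}; count = 2; Bézout bound = 2.

deg(f) = 1, deg(g) = 2, so Bézout bound = 2.
Scan x ∈ F_5. For each x, list the y ∈ F_5 with f(x, y) ≡ 0 and those with g(x, y) ≡ 0 (mod 5); the common zeros in that column are the intersection.
  x = 0: f ≡ 0 at y ∈ {2}; g ≡ 0 at y ∈ ∅; common: ∅.
  x = 1: f ≡ 0 at y ∈ {2}; g ≡ 0 at y ∈ {1, 2}; common: {2}.
  x = 2: f ≡ 0 at y ∈ {2}; g ≡ 0 at y ∈ {0, 2}; common: {2}.
  x = 3: f ≡ 0 at y ∈ {2}; g ≡ 0 at y ∈ {0, 1}; common: ∅.
  x = 4: f ≡ 0 at y ∈ {2}; g ≡ 0 at y ∈ ∅; common: ∅.
Collecting: common zeros = {(1, 2), (2, 2)}, so the count is 2.
Comparison with the Bézout bound: 2 ≤ 2 = deg(f)·deg(g), as expected for curves with no common component (the bound is attained).


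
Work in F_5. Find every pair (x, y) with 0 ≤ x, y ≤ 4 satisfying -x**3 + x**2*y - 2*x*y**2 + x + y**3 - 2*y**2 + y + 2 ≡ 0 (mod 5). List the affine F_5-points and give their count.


Affine F_5-points: {(1, 4), (2, 2), (4, 1), (4, 3)}; count = 4.

For each of the 25 pairs (x, y) ∈ F_5², evaluate f(x, y) mod 5. Record the zeros.
  x = 0: [0↦2, 1↦2, 2↦4, 3↦4, 4↦3]  zeros at y ∈ ∅
  x = 1: [0↦2, 1↦1, 2↦3, 3↦4, 4↦0]  zeros at y ∈ {4}
  x = 2: [0↦1, 1↦1, 2↦0, 3↦4, 4↦4]  zeros at y ∈ {2}
  x = 3: [0↦3, 1↦1, 2↦4, 3↦3, 4↦4]  zeros at y ∈ ∅
  x = 4: [0↦2, 1↦0, 2↦4, 3↦0, 4↦4]  zeros at y ∈ {1, 3}
Collecting zeros: affine points = {(1, 4), (2, 2), (4, 1), (4, 3)}.
Total count |C(F_5)_aff| = 4.


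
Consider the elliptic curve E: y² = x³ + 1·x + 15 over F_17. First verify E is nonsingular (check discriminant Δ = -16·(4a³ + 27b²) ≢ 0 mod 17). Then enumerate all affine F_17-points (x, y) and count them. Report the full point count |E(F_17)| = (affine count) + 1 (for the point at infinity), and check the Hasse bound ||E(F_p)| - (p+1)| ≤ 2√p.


Affine points = {(0, 7), (0, 10), (1, 0), (2, 5), (2, 12), (4, 7), (4, 10), (5, 3), (5, 14), (6, 4), (6, 13), (7, 5), (7, 12), (8, 5), (8, 12), (12, 2), (12, 15), (13, 7), (13, 10), (14, 6), (14, 11), (16, 8), (16, 9)}; affine count = 23; |E(F_17)| = 24.

Discriminant check: Δ ∝ 4a³ + 27b² = 4·1³ + 27·15² = 4·1 + 27·225 ≡ 10 (mod 17). Nonzero ⇒ E is nonsingular.
For each x ∈ F_17, compute rhs = x³ + 1·x + 15 mod 17, then count y ∈ F_17 with y² ≡ rhs.
  x = 0: rhs = 15, matching y values: 7, 10 (2 points).
  x = 1: rhs = 0, matching y values: 0 (1 points).
  x = 2: rhs = 8, matching y values: 5, 12 (2 points).
  x = 3: rhs = 11, matching y values: none (0 points).
  x = 4: rhs = 15, matching y values: 7, 10 (2 points).
  x = 5: rhs = 9, matching y values: 3, 14 (2 points).
  x = 6: rhs = 16, matching y values: 4, 13 (2 points).
  x = 7: rhs = 8, matching y values: 5, 12 (2 points).
  x = 8: rhs = 8, matching y values: 5, 12 (2 points).
  x = 9: rhs = 5, matching y values: none (0 points).
  x = 10: rhs = 5, matching y values: none (0 points).
  x = 11: rhs = 14, matching y values: none (0 points).
  x = 12: rhs = 4, matching y values: 2, 15 (2 points).
  x = 13: rhs = 15, matching y values: 7, 10 (2 points).
  x = 14: rhs = 2, matching y values: 6, 11 (2 points).
  x = 15: rhs = 5, matching y values: none (0 points).
  x = 16: rhs = 13, matching y values: 8, 9 (2 points).
Total affine count: 23.
Full point count |E(F_17)| = 23 + 1 = 24.
Hasse bound: |24 − (17+1)| = |6| = 6 ≤ 2√17 ≈ 8.2462 ✓.


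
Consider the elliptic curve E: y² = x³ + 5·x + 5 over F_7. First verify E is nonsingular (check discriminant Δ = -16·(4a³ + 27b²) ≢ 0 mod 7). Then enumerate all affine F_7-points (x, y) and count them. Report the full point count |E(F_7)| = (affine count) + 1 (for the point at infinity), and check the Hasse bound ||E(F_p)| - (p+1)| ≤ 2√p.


Affine points = {(1, 2), (1, 5), (2, 3), (2, 4), (5, 1), (5, 6)}; affine count = 6; |E(F_7)| = 7.

Discriminant check: Δ ∝ 4a³ + 27b² = 4·5³ + 27·5² = 4·125 + 27·25 ≡ 6 (mod 7). Nonzero ⇒ E is nonsingular.
For each x ∈ F_7, compute rhs = x³ + 5·x + 5 mod 7, then count y ∈ F_7 with y² ≡ rhs.
  x = 0: rhs = 5, matching y values: none (0 points).
  x = 1: rhs = 4, matching y values: 2, 5 (2 points).
  x = 2: rhs = 2, matching y values: 3, 4 (2 points).
  x = 3: rhs = 5, matching y values: none (0 points).
  x = 4: rhs = 5, matching y values: none (0 points).
  x = 5: rhs = 1, matching y values: 1, 6 (2 points).
  x = 6: rhs = 6, matching y values: none (0 points).
Total affine count: 6.
Full point count |E(F_7)| = 6 + 1 = 7.
Hasse bound: |7 − (7+1)| = |-1| = 1 ≤ 2√7 ≈ 5.2915 ✓.


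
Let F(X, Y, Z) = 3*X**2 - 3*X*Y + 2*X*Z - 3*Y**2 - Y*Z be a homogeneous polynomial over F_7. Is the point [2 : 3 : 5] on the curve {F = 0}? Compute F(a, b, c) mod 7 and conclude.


F(2,3,5) ≡ 0 (mod 7); P is on the curve.

Evaluate F(2, 3, 5) term-by-term (mod 7).
  3*X**2 ↦ 3·4·1·1 = 12
  -3*X*Y ↦ -3·2·3·1 = -18
  2*X*Z ↦ 2·2·1·5 = 20
  -3*Y**2 ↦ -3·1·9·1 = -27
  -Y*Z ↦ -1·1·3·5 = -15
Sum: F(2, 3, 5) = (12) + (-18) + (20) + (-27) + (-15) = -28.
Reducing mod 7: -28 ≡ 0 (mod 7).
Since F(a, b, c) ≡ 0 (mod 7), P lies on the curve.


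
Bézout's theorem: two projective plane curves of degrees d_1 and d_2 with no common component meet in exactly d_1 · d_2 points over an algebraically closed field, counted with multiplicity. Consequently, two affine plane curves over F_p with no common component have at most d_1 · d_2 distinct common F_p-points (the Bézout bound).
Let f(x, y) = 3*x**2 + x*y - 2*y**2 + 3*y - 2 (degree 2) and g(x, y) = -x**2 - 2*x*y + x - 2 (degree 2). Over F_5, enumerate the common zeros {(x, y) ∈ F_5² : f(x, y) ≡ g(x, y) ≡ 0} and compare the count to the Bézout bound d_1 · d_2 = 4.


Common zeros: {(1, 4)}; count = 1; Bézout bound = 4.

deg(f) = 2, deg(g) = 2, so Bézout bound = 4.
Scan x ∈ F_5. For each x, list the y ∈ F_5 with f(x, y) ≡ 0 and those with g(x, y) ≡ 0 (mod 5); the common zeros in that column are the intersection.
  x = 0: f ≡ 0 at y ∈ ∅; g ≡ 0 at y ∈ ∅; common: ∅.
  x = 1: f ≡ 0 at y ∈ {3, 4}; g ≡ 0 at y ∈ {4}; common: {4}.
  x = 2: f ≡ 0 at y ∈ {0}; g ≡ 0 at y ∈ {4}; common: ∅.
  x = 3: f ≡ 0 at y ∈ {0, 3}; g ≡ 0 at y ∈ {2}; common: ∅.
  x = 4: f ≡ 0 at y ∈ ∅; g ≡ 0 at y ∈ {2}; common: ∅.
Collecting: common zeros = {(1, 4)}, so the count is 1.
Comparison with the Bézout bound: 1 ≤ 4 = deg(f)·deg(g), as expected for curves with no common component (the affine F_5-count falls short of the bound because intersections may lie at infinity, over extension fields, or carry multiplicity).


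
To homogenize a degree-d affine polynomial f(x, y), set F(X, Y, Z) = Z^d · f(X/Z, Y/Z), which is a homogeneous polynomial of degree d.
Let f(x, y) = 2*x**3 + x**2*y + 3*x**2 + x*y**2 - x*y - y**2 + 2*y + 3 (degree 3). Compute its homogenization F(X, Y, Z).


F(X, Y, Z) = 2*X**3 + X**2*Y + 3*X**2*Z + X*Y**2 - X*Y*Z - Y**2*Z + 2*Y*Z**2 + 3*Z**3

deg(f) = 3.
Substitute x = X/Z, y = Y/Z into f, then multiply by Z^3.
  monomial 2·x^3·y^0 ↦ 2·X^3·Y^0·Z^0.
  monomial 1·x^2·y^1 ↦ 1·X^2·Y^1·Z^0.
  monomial 3·x^2·y^0 ↦ 3·X^2·Y^0·Z^1.
  monomial 1·x^1·y^2 ↦ 1·X^1·Y^2·Z^0.
  monomial -1·x^1·y^1 ↦ -1·X^1·Y^1·Z^1.
  monomial -1·x^0·y^2 ↦ -1·X^0·Y^2·Z^1.
  monomial 2·x^0·y^1 ↦ 2·X^0·Y^1·Z^2.
  monomial 3·x^0·y^0 ↦ 3·X^0·Y^0·Z^3.
Collecting: F(X, Y, Z) = 2*X**3 + X**2*Y + 3*X**2*Z + X*Y**2 - X*Y*Z - Y**2*Z + 2*Y*Z**2 + 3*Z**3.


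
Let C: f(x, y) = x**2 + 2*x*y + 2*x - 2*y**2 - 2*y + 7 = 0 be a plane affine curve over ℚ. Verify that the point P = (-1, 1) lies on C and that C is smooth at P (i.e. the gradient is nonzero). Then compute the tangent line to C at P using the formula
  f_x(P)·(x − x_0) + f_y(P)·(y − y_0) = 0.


Tangent line at P: 2*x - 8*y + 10 = 0.

Step 1: f(-1, 1) = 0, so P lies on C.
Step 2: partial derivatives
  f_x(x, y) = 2*x + 2*y + 2, f_y(x, y) = 2*x - 4*y - 2.
  f_x(P) = 2, f_y(P) = -8 (gradient nonzero, so P is smooth).
Step 3: tangent line at P: 2·(x − -1) + -8·(y − 1) = 0.
Expanding: 2*x - 8*y + 10 = 0.


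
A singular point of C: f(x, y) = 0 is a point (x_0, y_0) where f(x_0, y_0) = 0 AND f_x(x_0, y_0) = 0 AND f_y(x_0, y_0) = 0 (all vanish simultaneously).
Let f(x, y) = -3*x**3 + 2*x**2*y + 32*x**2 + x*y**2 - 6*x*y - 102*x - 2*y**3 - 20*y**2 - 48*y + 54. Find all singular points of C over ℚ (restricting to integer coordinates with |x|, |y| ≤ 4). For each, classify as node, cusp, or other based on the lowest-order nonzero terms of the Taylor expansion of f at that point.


Singular points: {(3, -3)}; classification: node.

Compute partial derivatives:
  f_x = -9*x**2 + 4*x*y + 64*x + y**2 - 6*y - 102.
  f_y = 2*x**2 + 2*x*y - 6*x - 6*y**2 - 40*y - 48.
Scan x_0 ∈ {−4, ..., 4}. For each x_0, f_y(x_0, y) is a polynomial in y; find its integer roots y ∈ {−4, ..., 4}, then test f_x and f at those candidates.
  x = -4: f_y(-4, y) = -6*y**2 - 48*y + 8; no integer root y with |y| ≤ 4.
  x = -3: f_y(-3, y) = -6*y**2 - 46*y - 12; no integer root y with |y| ≤ 4.
  x = -2: f_y(-2, y) = -6*y**2 - 44*y - 28; no integer root y with |y| ≤ 4.
  x = -1: f_y(-1, y) = -6*y**2 - 42*y - 40; no integer root y with |y| ≤ 4.
  x = 0: f_y(0, y) = -6*y**2 - 40*y - 48; no integer root y with |y| ≤ 4.
  x = 1: f_y(1, y) = -6*y**2 - 38*y - 52; vanishes at y ∈ {-2}. (1, -2): f_x = -39 ≠ 0.
  x = 2: f_y(2, y) = -6*y**2 - 36*y - 52; no integer root y with |y| ≤ 4.
  x = 3: f_y(3, y) = -6*y**2 - 34*y - 48; vanishes at y ∈ {-3}. (3, -3): f_x = 0, f = 0 — SINGULAR.
  x = 4: f_y(4, y) = -6*y**2 - 32*y - 40; vanishes at y ∈ {-2}. (4, -2): f_x = -6 ≠ 0.
Only singular point on the grid: (3, -3).
Classify: substitute x = 3 + u, y = -3 + v and expand: f = -3*u**3 + 2*u**2*v - u**2 + u*v**2 - 2*v**3 + v**2.
No constant or linear terms (consistent with a singular point). Quadratic part: -u**2 + v**2. Cubic part: -3*u**3 + 2*u**2*v + u*v**2 - 2*v**3.
The quadratic part v**2 - u**2 = (v − u)(v + u) splits into two distinct linear factors, so there are two distinct tangent lines y − -3 = ±(x − 3) — this is a node (ordinary double point).
Classification: node.


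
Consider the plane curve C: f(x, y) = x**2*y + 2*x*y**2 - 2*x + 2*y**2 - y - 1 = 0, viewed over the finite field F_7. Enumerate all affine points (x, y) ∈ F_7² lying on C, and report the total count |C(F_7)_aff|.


Affine F_7-points: {(0, 1), (0, 3), (3, 0), (3, 6), (4, 3), (4, 6)}; count = 6.

For each of the 49 pairs (x, y) ∈ F_7², evaluate f(x, y) mod 7. Record the zeros.
  x = 0: [0↦6, 1↦0, 2↦5, 3↦0, 4↦6, 5↦2, 6↦2]  zeros at y ∈ {1, 3}
  x = 1: [0↦4, 1↦1, 2↦6, 3↦5, 4↦5, 5↦6, 6↦1]  zeros at y ∈ ∅
  x = 2: [0↦2, 1↦4, 2↦4, 3↦2, 4↦5, 5↦6, 6↦5]  zeros at y ∈ ∅
  x = 3: [0↦0, 1↦2, 2↦6, 3↦5, 4↦6, 5↦2, 6↦0]  zeros at y ∈ {0, 6}
  x = 4: [0↦5, 1↦2, 2↦5, 3↦0, 4↦1, 5↦1, 6↦0]  zeros at y ∈ {3, 6}
  x = 5: [0↦3, 1↦4, 2↦1, 3↦1, 4↦4, 5↦3, 6↦5]  zeros at y ∈ ∅
  x = 6: [0↦1, 1↦1, 2↦1, 3↦1, 4↦1, 5↦1, 6↦1]  zeros at y ∈ ∅
Collecting zeros: affine points = {(0, 1), (0, 3), (3, 0), (3, 6), (4, 3), (4, 6)}.
Total count |C(F_7)_aff| = 6.


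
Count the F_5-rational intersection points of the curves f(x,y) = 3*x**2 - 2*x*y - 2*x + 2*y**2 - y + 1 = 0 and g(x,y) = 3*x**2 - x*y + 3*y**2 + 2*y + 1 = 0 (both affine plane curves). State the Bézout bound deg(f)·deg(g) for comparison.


Common zeros: ∅; count = 0; Bézout bound = 4.

deg(f) = 2, deg(g) = 2, so Bézout bound = 4.
Scan x ∈ F_5. For each x, list the y ∈ F_5 with f(x, y) ≡ 0 and those with g(x, y) ≡ 0 (mod 5); the common zeros in that column are the intersection.
  x = 0: f ≡ 0 at y ∈ ∅; g ≡ 0 at y ∈ ∅; common: ∅.
  x = 1: f ≡ 0 at y ∈ ∅; g ≡ 0 at y ∈ ∅; common: ∅.
  x = 2: f ≡ 0 at y ∈ ∅; g ≡ 0 at y ∈ {2, 3}; common: ∅.
  x = 3: f ≡ 0 at y ∈ ∅; g ≡ 0 at y ∈ {1}; common: ∅.
  x = 4: f ≡ 0 at y ∈ ∅; g ≡ 0 at y ∈ {1, 3}; common: ∅.
Collecting: common zeros = ∅, so the count is 0.
Comparison with the Bézout bound: 0 ≤ 4 = deg(f)·deg(g), as expected for curves with no common component (the affine F_5-count falls short of the bound because intersections may lie at infinity, over extension fields, or carry multiplicity).


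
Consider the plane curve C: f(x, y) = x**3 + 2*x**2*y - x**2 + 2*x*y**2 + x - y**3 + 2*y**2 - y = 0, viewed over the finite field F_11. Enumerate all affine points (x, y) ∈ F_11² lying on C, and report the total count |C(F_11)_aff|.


Affine F_11-points: {(0, 0), (0, 1), (1, 2), (2, 4), (2, 5), (2, 8), (5, 1), (5, 4), (5, 7), (7, 6), (8, 4), (8, 6), (8, 8), (9, 5), (9, 10)}; count = 15.

For each of the 121 pairs (x, y) ∈ F_11², evaluate f(x, y) mod 11. Record the zeros.
  x = 0: [0↦0, 1↦0, 2↦9, 3↦10, 4↦8, 5↦8, 6↦4, 7↦1, 8↦4, 9↦7, 10↦4]  zeros at y ∈ {0, 1}
  x = 1: [0↦1, 1↦5, 2↦0, 3↦2, 4↦5, 5↦3, 6↦1, 7↦4, 8↦6, 9↦1, 10↦5]  zeros at y ∈ {2}
  x = 2: [0↦6, 1↦7, 2↦3, 3↦10, 4↦0, 5↦0, 6↦4, 7↦6, 8↦0, 9↦2, 10↦6]  zeros at y ∈ {4, 5, 8}
  x = 3: [0↦10, 1↦1, 2↦2, 3↦7, 4↦10, 5↦5, 6↦8, 7↦2, 8↦3, 9↦5, 10↦2]  zeros at y ∈ ∅
  x = 4: [0↦8, 1↦4, 2↦3, 3↦10, 4↦8, 5↦2, 6↦8, 7↦9, 8↦10, 9↦5, 10↦10]  zeros at y ∈ ∅
  x = 5: [0↦6, 1↦0, 2↦1, 3↦3, 4↦0, 5↦8, 6↦10, 7↦0, 8↦5, 9↦8, 10↦3]  zeros at y ∈ {1, 4, 7}
  x = 6: [0↦10, 1↦6, 2↦2, 3↦3, 4↦3, 5↦7, 6↦9, 7↦3, 8↦5, 9↦9, 10↦9]  zeros at y ∈ ∅
  x = 7: [0↦4, 1↦6, 2↦1, 3↦5, 4↦1, 5↦5, 6↦0, 7↦2, 8↦5, 9↦3, 10↦1]  zeros at y ∈ {6}
  x = 8: [0↦5, 1↦6, 2↦4, 3↦4, 4↦0, 5↦8, 6↦0, 7↦3, 8↦0, 9↦7, 10↦7]  zeros at y ∈ {4, 6, 8}
  x = 9: [0↦8, 1↦1, 2↦6, 3↦6, 4↦6, 5↦0, 6↦4, 7↦1, 8↦7, 9↦5, 10↦0]  zeros at y ∈ {5, 10}
  x = 10: [0↦8, 1↦8, 2↦2, 3↦6, 4↦3, 5↦9, 6↦7, 7↦2, 8↦10, 9↦3, 10↦8]  zeros at y ∈ ∅
Collecting zeros: affine points = {(0, 0), (0, 1), (1, 2), (2, 4), (2, 5), (2, 8), (5, 1), (5, 4), (5, 7), (7, 6), (8, 4), (8, 6), (8, 8), (9, 5), (9, 10)}.
Total count |C(F_11)_aff| = 15.


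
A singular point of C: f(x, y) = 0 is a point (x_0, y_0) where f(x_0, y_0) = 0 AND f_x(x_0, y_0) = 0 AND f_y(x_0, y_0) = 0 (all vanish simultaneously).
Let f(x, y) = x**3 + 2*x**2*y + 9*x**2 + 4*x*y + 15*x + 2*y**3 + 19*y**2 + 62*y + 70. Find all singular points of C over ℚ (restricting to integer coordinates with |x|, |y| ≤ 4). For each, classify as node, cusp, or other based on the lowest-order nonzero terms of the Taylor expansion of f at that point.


Singular points: {(-1, -3)}; classification: cusp.

Compute partial derivatives:
  f_x = 3*x**2 + 4*x*y + 18*x + 4*y + 15.
  f_y = 2*x**2 + 4*x + 6*y**2 + 38*y + 62.
Scan x_0 ∈ {−4, ..., 4}. For each x_0, f_y(x_0, y) is a polynomial in y; find its integer roots y ∈ {−4, ..., 4}, then test f_x and f at those candidates.
  x = -4: f_y(-4, y) = 6*y**2 + 38*y + 78; no integer root y with |y| ≤ 4.
  x = -3: f_y(-3, y) = 6*y**2 + 38*y + 68; no integer root y with |y| ≤ 4.
  x = -2: f_y(-2, y) = 6*y**2 + 38*y + 62; no integer root y with |y| ≤ 4.
  x = -1: f_y(-1, y) = 6*y**2 + 38*y + 60; vanishes at y ∈ {-3}. (-1, -3): f_x = 0, f = 0 — SINGULAR.
  x = 0: f_y(0, y) = 6*y**2 + 38*y + 62; no integer root y with |y| ≤ 4.
  x = 1: f_y(1, y) = 6*y**2 + 38*y + 68; no integer root y with |y| ≤ 4.
  x = 2: f_y(2, y) = 6*y**2 + 38*y + 78; no integer root y with |y| ≤ 4.
  x = 3: f_y(3, y) = 6*y**2 + 38*y + 92; no integer root y with |y| ≤ 4.
  x = 4: f_y(4, y) = 6*y**2 + 38*y + 110; no integer root y with |y| ≤ 4.
Only singular point on the grid: (-1, -3).
Classify: substitute x = -1 + u, y = -3 + v and expand: f = u**3 + 2*u**2*v + 2*v**3 + v**2.
No constant or linear terms (consistent with a singular point). Quadratic part: v**2. Cubic part: u**3 + 2*u**2*v + 2*v**3.
The quadratic part v**2 is a perfect square, so there is a single (double) tangent line v = 0, i.e. y = -3. Restricting the cubic part to that line (v = 0) leaves u**3 ≠ 0, so f is not divisible by v and the branch is v² ≈ -u**3 to lowest order — this is a cusp.
Classification: cusp.


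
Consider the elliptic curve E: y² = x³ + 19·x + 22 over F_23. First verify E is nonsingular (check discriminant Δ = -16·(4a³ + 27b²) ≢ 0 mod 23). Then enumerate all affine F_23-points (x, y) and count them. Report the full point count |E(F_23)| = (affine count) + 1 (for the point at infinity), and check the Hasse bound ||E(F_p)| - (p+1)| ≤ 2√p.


Affine points = {(4, 1), (4, 22), (5, 9), (5, 14), (9, 5), (9, 18), (10, 4), (10, 19), (12, 0), (15, 5), (15, 18), (16, 11), (16, 12), (18, 3), (18, 20), (22, 5), (22, 18)}; affine count = 17; |E(F_23)| = 18.

Discriminant check: Δ ∝ 4a³ + 27b² = 4·19³ + 27·22² = 4·6859 + 27·484 ≡ 1 (mod 23). Nonzero ⇒ E is nonsingular.
For each x ∈ F_23, compute rhs = x³ + 19·x + 22 mod 23, then count y ∈ F_23 with y² ≡ rhs.
  x = 0: rhs = 22, matching y values: none (0 points).
  x = 1: rhs = 19, matching y values: none (0 points).
  x = 2: rhs = 22, matching y values: none (0 points).
  x = 3: rhs = 14, matching y values: none (0 points).
  x = 4: rhs = 1, matching y values: 1, 22 (2 points).
  x = 5: rhs = 12, matching y values: 9, 14 (2 points).
  x = 6: rhs = 7, matching y values: none (0 points).
  x = 7: rhs = 15, matching y values: none (0 points).
  x = 8: rhs = 19, matching y values: none (0 points).
  x = 9: rhs = 2, matching y values: 5, 18 (2 points).
  x = 10: rhs = 16, matching y values: 4, 19 (2 points).
  x = 11: rhs = 21, matching y values: none (0 points).
  x = 12: rhs = 0, matching y values: 0 (1 points).
  x = 13: rhs = 5, matching y values: none (0 points).
  x = 14: rhs = 19, matching y values: none (0 points).
  x = 15: rhs = 2, matching y values: 5, 18 (2 points).
  x = 16: rhs = 6, matching y values: 11, 12 (2 points).
  x = 17: rhs = 14, matching y values: none (0 points).
  x = 18: rhs = 9, matching y values: 3, 20 (2 points).
  x = 19: rhs = 20, matching y values: none (0 points).
  x = 20: rhs = 7, matching y values: none (0 points).
  x = 21: rhs = 22, matching y values: none (0 points).
  x = 22: rhs = 2, matching y values: 5, 18 (2 points).
Total affine count: 17.
Full point count |E(F_23)| = 17 + 1 = 18.
Hasse bound: |18 − (23+1)| = |-6| = 6 ≤ 2√23 ≈ 9.5917 ✓.


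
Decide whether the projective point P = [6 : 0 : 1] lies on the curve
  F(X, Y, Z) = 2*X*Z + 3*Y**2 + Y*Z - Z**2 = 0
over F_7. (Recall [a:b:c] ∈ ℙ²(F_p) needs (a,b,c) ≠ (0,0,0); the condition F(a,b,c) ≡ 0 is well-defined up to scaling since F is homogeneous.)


F(6,0,1) ≡ 4 (mod 7); P is NOT on the curve.

Evaluate F(6, 0, 1) term-by-term (mod 7).
  2*X*Z ↦ 2·6·1·1 = 12
  3*Y**2 ↦ 3·1·0·1 = 0
  Y*Z ↦ 1·1·0·1 = 0
  -Z**2 ↦ -1·1·1·1 = -1
Sum: F(6, 0, 1) = (12) + (0) + (0) + (-1) = 11.
Reducing mod 7: 11 ≡ 4 (mod 7).
Since F(a, b, c) ≡ 4 ≠ 0 (mod 7), P does NOT lie on the curve.


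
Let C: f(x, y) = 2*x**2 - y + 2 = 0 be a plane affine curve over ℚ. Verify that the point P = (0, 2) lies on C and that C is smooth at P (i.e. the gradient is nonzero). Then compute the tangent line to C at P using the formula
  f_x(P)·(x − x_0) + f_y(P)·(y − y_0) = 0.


Tangent line at P: 2 - y = 0.

Step 1: f(0, 2) = 0, so P lies on C.
Step 2: partial derivatives
  f_x(x, y) = 4*x, f_y(x, y) = -1.
  f_x(P) = 0, f_y(P) = -1 (gradient nonzero, so P is smooth).
Step 3: tangent line at P: 0·(x − 0) + -1·(y − 2) = 0.
Expanding: 2 - y = 0.


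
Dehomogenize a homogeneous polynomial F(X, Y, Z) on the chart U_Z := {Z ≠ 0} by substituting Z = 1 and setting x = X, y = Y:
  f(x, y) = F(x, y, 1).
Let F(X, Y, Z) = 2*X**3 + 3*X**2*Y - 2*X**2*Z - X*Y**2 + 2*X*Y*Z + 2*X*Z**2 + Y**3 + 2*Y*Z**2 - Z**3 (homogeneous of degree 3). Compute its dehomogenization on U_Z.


f(x, y) = 2*x**3 + 3*x**2*y - 2*x**2 - x*y**2 + 2*x*y + 2*x + y**3 + 2*y - 1

On U_Z we set Z = 1. Each monomial c·X^i·Y^j·Z^k in F becomes c·x^i·y^j·1^k = c·x^i·y^j.
Substituting Z = 1: F(X, Y, 1) = 2*x**3 + 3*x**2*y - 2*x**2 - x*y**2 + 2*x*y + 2*x + y**3 + 2*y - 1.
Note: deg(f) ≤ deg(F) = 3; strict inequality happens when F is divisible by Z (lost terms).


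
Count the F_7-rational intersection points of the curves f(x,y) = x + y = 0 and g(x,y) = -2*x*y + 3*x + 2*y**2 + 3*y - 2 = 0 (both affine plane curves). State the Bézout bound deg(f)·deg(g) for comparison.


Common zeros: {(2, 5), (5, 2)}; count = 2; Bézout bound = 2.

deg(f) = 1, deg(g) = 2, so Bézout bound = 2.
Scan x ∈ F_7. For each x, list the y ∈ F_7 with f(x, y) ≡ 0 and those with g(x, y) ≡ 0 (mod 7); the common zeros in that column are the intersection.
  x = 0: f ≡ 0 at y ∈ {0}; g ≡ 0 at y ∈ {4, 5}; common: ∅.
  x = 1: f ≡ 0 at y ∈ {6}; g ≡ 0 at y ∈ {5}; common: ∅.
  x = 2: f ≡ 0 at y ∈ {5}; g ≡ 0 at y ∈ {5, 6}; common: {5}.
  x = 3: f ≡ 0 at y ∈ {4}; g ≡ 0 at y ∈ {0, 5}; common: ∅.
  x = 4: f ≡ 0 at y ∈ {3}; g ≡ 0 at y ∈ {1, 5}; common: ∅.
  x = 5: f ≡ 0 at y ∈ {2}; g ≡ 0 at y ∈ {2, 5}; common: {2}.
  x = 6: f ≡ 0 at y ∈ {1}; g ≡ 0 at y ∈ {3, 5}; common: ∅.
Collecting: common zeros = {(2, 5), (5, 2)}, so the count is 2.
Comparison with the Bézout bound: 2 ≤ 2 = deg(f)·deg(g), as expected for curves with no common component (the bound is attained).


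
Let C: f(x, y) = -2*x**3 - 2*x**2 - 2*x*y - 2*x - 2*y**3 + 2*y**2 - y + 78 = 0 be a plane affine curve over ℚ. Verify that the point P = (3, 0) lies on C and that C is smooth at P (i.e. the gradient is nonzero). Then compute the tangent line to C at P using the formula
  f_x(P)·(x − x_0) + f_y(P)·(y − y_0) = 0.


Tangent line at P: -68*x - 7*y + 204 = 0.

Step 1: f(3, 0) = 0, so P lies on C.
Step 2: partial derivatives
  f_x(x, y) = -6*x**2 - 4*x - 2*y - 2, f_y(x, y) = -2*x - 6*y**2 + 4*y - 1.
  f_x(P) = -68, f_y(P) = -7 (gradient nonzero, so P is smooth).
Step 3: tangent line at P: -68·(x − 3) + -7·(y − 0) = 0.
Expanding: -68*x - 7*y + 204 = 0.


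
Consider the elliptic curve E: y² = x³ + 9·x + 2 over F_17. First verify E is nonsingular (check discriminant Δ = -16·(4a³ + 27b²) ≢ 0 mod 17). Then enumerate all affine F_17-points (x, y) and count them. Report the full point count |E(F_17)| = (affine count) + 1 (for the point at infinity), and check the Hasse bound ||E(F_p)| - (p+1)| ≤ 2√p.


Affine points = {(0, 6), (0, 11), (4, 0), (5, 6), (5, 11), (6, 0), (7, 0), (8, 5), (8, 12), (9, 8), (9, 9), (10, 2), (10, 15), (11, 2), (11, 15), (12, 6), (12, 11), (13, 2), (13, 15), (14, 4), (14, 13), (16, 3), (16, 14)}; affine count = 23; |E(F_17)| = 24.

Discriminant check: Δ ∝ 4a³ + 27b² = 4·9³ + 27·2² = 4·729 + 27·4 ≡ 15 (mod 17). Nonzero ⇒ E is nonsingular.
For each x ∈ F_17, compute rhs = x³ + 9·x + 2 mod 17, then count y ∈ F_17 with y² ≡ rhs.
  x = 0: rhs = 2, matching y values: 6, 11 (2 points).
  x = 1: rhs = 12, matching y values: none (0 points).
  x = 2: rhs = 11, matching y values: none (0 points).
  x = 3: rhs = 5, matching y values: none (0 points).
  x = 4: rhs = 0, matching y values: 0 (1 points).
  x = 5: rhs = 2, matching y values: 6, 11 (2 points).
  x = 6: rhs = 0, matching y values: 0 (1 points).
  x = 7: rhs = 0, matching y values: 0 (1 points).
  x = 8: rhs = 8, matching y values: 5, 12 (2 points).
  x = 9: rhs = 13, matching y values: 8, 9 (2 points).
  x = 10: rhs = 4, matching y values: 2, 15 (2 points).
  x = 11: rhs = 4, matching y values: 2, 15 (2 points).
  x = 12: rhs = 2, matching y values: 6, 11 (2 points).
  x = 13: rhs = 4, matching y values: 2, 15 (2 points).
  x = 14: rhs = 16, matching y values: 4, 13 (2 points).
  x = 15: rhs = 10, matching y values: none (0 points).
  x = 16: rhs = 9, matching y values: 3, 14 (2 points).
Total affine count: 23.
Full point count |E(F_17)| = 23 + 1 = 24.
Hasse bound: |24 − (17+1)| = |6| = 6 ≤ 2√17 ≈ 8.2462 ✓.


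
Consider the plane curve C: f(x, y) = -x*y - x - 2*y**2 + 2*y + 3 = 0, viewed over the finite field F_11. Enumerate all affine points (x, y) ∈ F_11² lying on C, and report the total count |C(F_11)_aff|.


Affine F_11-points: {(3, 0), (3, 5), (5, 7), (5, 8), (6, 3), (6, 6), (7, 1), (7, 2), (9, 4), (9, 9)}; count = 10.

For each of the 121 pairs (x, y) ∈ F_11², evaluate f(x, y) mod 11. Record the zeros.
  x = 0: [0↦3, 1↦3, 2↦10, 3↦2, 4↦1, 5↦7, 6↦9, 7↦7, 8↦1, 9↦2, 10↦10]  zeros at y ∈ ∅
  x = 1: [0↦2, 1↦1, 2↦7, 3↦9, 4↦7, 5↦1, 6↦2, 7↦10, 8↦3, 9↦3, 10↦10]  zeros at y ∈ ∅
  x = 2: [0↦1, 1↦10, 2↦4, 3↦5, 4↦2, 5↦6, 6↦6, 7↦2, 8↦5, 9↦4, 10↦10]  zeros at y ∈ ∅
  x = 3: [0↦0, 1↦8, 2↦1, 3↦1, 4↦8, 5↦0, 6↦10, 7↦5, 8↦7, 9↦5, 10↦10]  zeros at y ∈ {0, 5}
  x = 4: [0↦10, 1↦6, 2↦9, 3↦8, 4↦3, 5↦5, 6↦3, 7↦8, 8↦9, 9↦6, 10↦10]  zeros at y ∈ ∅
  x = 5: [0↦9, 1↦4, 2↦6, 3↦4, 4↦9, 5↦10, 6↦7, 7↦0, 8↦0, 9↦7, 10↦10]  zeros at y ∈ {7, 8}
  x = 6: [0↦8, 1↦2, 2↦3, 3↦0, 4↦4, 5↦4, 6↦0, 7↦3, 8↦2, 9↦8, 10↦10]  zeros at y ∈ {3, 6}
  x = 7: [0↦7, 1↦0, 2↦0, 3↦7, 4↦10, 5↦9, 6↦4, 7↦6, 8↦4, 9↦9, 10↦10]  zeros at y ∈ {1, 2}
  x = 8: [0↦6, 1↦9, 2↦8, 3↦3, 4↦5, 5↦3, 6↦8, 7↦9, 8↦6, 9↦10, 10↦10]  zeros at y ∈ ∅
  x = 9: [0↦5, 1↦7, 2↦5, 3↦10, 4↦0, 5↦8, 6↦1, 7↦1, 8↦8, 9↦0, 10↦10]  zeros at y ∈ {4, 9}
  x = 10: [0↦4, 1↦5, 2↦2, 3↦6, 4↦6, 5↦2, 6↦5, 7↦4, 8↦10, 9↦1, 10↦10]  zeros at y ∈ ∅
Collecting zeros: affine points = {(3, 0), (3, 5), (5, 7), (5, 8), (6, 3), (6, 6), (7, 1), (7, 2), (9, 4), (9, 9)}.
Total count |C(F_11)_aff| = 10.


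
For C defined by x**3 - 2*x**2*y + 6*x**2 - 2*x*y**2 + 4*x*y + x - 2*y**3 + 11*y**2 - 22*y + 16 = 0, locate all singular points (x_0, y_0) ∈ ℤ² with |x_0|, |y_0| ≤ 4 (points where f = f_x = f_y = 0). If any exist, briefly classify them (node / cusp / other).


Singular points: {(-1, 2)}; classification: node.

Compute partial derivatives:
  f_x = 3*x**2 - 4*x*y + 12*x - 2*y**2 + 4*y + 1.
  f_y = -2*x**2 - 4*x*y + 4*x - 6*y**2 + 22*y - 22.
Scan x_0 ∈ {−4, ..., 4}. For each x_0, f_y(x_0, y) is a polynomial in y; find its integer roots y ∈ {−4, ..., 4}, then test f_x and f at those candidates.
  x = -4: f_y(-4, y) = -6*y**2 + 38*y - 70; no integer root y with |y| ≤ 4.
  x = -3: f_y(-3, y) = -6*y**2 + 34*y - 52; no integer root y with |y| ≤ 4.
  x = -2: f_y(-2, y) = -6*y**2 + 30*y - 38; no integer root y with |y| ≤ 4.
  x = -1: f_y(-1, y) = -6*y**2 + 26*y - 28; vanishes at y ∈ {2}. (-1, 2): f_x = 0, f = 0 — SINGULAR.
  x = 0: f_y(0, y) = -6*y**2 + 22*y - 22; no integer root y with |y| ≤ 4.
  x = 1: f_y(1, y) = -6*y**2 + 18*y - 20; no integer root y with |y| ≤ 4.
  x = 2: f_y(2, y) = -6*y**2 + 14*y - 22; no integer root y with |y| ≤ 4.
  x = 3: f_y(3, y) = -6*y**2 + 10*y - 28; no integer root y with |y| ≤ 4.
  x = 4: f_y(4, y) = -6*y**2 + 6*y - 38; no integer root y with |y| ≤ 4.
Only singular point on the grid: (-1, 2).
Classify: substitute x = -1 + u, y = 2 + v and expand: f = u**3 - 2*u**2*v - u**2 - 2*u*v**2 - 2*v**3 + v**2.
No constant or linear terms (consistent with a singular point). Quadratic part: -u**2 + v**2. Cubic part: u**3 - 2*u**2*v - 2*u*v**2 - 2*v**3.
The quadratic part v**2 - u**2 = (v − u)(v + u) splits into two distinct linear factors, so there are two distinct tangent lines y − 2 = ±(x − -1) — this is a node (ordinary double point).
Classification: node.


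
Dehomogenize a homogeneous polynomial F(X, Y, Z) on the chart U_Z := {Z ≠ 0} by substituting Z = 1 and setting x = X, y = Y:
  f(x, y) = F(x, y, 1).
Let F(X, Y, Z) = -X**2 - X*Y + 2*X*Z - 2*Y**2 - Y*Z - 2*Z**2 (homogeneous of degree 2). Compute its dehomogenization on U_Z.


f(x, y) = -x**2 - x*y + 2*x - 2*y**2 - y - 2

On U_Z we set Z = 1. Each monomial c·X^i·Y^j·Z^k in F becomes c·x^i·y^j·1^k = c·x^i·y^j.
Substituting Z = 1: F(X, Y, 1) = -x**2 - x*y + 2*x - 2*y**2 - y - 2.
Note: deg(f) ≤ deg(F) = 2; strict inequality happens when F is divisible by Z (lost terms).


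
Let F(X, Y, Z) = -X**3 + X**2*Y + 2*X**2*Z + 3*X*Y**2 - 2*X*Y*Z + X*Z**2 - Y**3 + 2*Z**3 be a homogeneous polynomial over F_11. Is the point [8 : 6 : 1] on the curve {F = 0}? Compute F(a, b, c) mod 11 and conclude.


F(8,6,1) ≡ 1 (mod 11); P is NOT on the curve.

Evaluate F(8, 6, 1) term-by-term (mod 11).
  -X**3 ↦ -1·512·1·1 = -512
  X**2*Y ↦ 1·64·6·1 = 384
  2*X**2*Z ↦ 2·64·1·1 = 128
  3*X*Y**2 ↦ 3·8·36·1 = 864
  -2*X*Y*Z ↦ -2·8·6·1 = -96
  X*Z**2 ↦ 1·8·1·1 = 8
  -Y**3 ↦ -1·1·216·1 = -216
  2*Z**3 ↦ 2·1·1·1 = 2
Sum: F(8, 6, 1) = (-512) + (384) + (128) + (864) + (-96) + (8) + (-216) + (2) = 562.
Reducing mod 11: 562 ≡ 1 (mod 11).
Since F(a, b, c) ≡ 1 ≠ 0 (mod 11), P does NOT lie on the curve.


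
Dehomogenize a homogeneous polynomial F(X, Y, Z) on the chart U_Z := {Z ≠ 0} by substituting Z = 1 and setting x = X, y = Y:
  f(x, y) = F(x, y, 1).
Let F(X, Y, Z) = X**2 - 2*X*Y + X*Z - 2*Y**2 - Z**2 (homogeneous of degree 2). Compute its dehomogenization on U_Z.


f(x, y) = x**2 - 2*x*y + x - 2*y**2 - 1

On U_Z we set Z = 1. Each monomial c·X^i·Y^j·Z^k in F becomes c·x^i·y^j·1^k = c·x^i·y^j.
Substituting Z = 1: F(X, Y, 1) = x**2 - 2*x*y + x - 2*y**2 - 1.
Note: deg(f) ≤ deg(F) = 2; strict inequality happens when F is divisible by Z (lost terms).


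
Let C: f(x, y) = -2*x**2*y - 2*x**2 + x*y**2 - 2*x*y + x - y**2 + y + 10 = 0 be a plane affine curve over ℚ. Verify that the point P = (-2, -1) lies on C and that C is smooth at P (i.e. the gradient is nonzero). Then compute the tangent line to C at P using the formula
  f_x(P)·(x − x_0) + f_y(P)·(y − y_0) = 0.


Tangent line at P: 4*x + 3*y + 11 = 0.

Step 1: f(-2, -1) = 0, so P lies on C.
Step 2: partial derivatives
  f_x(x, y) = -4*x*y - 4*x + y**2 - 2*y + 1, f_y(x, y) = -2*x**2 + 2*x*y - 2*x - 2*y + 1.
  f_x(P) = 4, f_y(P) = 3 (gradient nonzero, so P is smooth).
Step 3: tangent line at P: 4·(x − -2) + 3·(y − -1) = 0.
Expanding: 4*x + 3*y + 11 = 0.


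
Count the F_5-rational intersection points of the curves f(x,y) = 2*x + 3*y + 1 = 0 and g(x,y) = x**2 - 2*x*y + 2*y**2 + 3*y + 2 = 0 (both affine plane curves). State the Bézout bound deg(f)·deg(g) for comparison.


Common zeros: {(3, 1)}; count = 1; Bézout bound = 2.

deg(f) = 1, deg(g) = 2, so Bézout bound = 2.
Scan x ∈ F_5. For each x, list the y ∈ F_5 with f(x, y) ≡ 0 and those with g(x, y) ≡ 0 (mod 5); the common zeros in that column are the intersection.
  x = 0: f ≡ 0 at y ∈ {3}; g ≡ 0 at y ∈ ∅; common: ∅.
  x = 1: f ≡ 0 at y ∈ {4}; g ≡ 0 at y ∈ ∅; common: ∅.
  x = 2: f ≡ 0 at y ∈ {0}; g ≡ 0 at y ∈ ∅; common: ∅.
  x = 3: f ≡ 0 at y ∈ {1}; g ≡ 0 at y ∈ {1, 3}; common: {1}.
  x = 4: f ≡ 0 at y ∈ {2}; g ≡ 0 at y ∈ {1, 4}; common: ∅.
Collecting: common zeros = {(3, 1)}, so the count is 1.
Comparison with the Bézout bound: 1 ≤ 2 = deg(f)·deg(g), as expected for curves with no common component (the affine F_5-count falls short of the bound because intersections may lie at infinity, over extension fields, or carry multiplicity).


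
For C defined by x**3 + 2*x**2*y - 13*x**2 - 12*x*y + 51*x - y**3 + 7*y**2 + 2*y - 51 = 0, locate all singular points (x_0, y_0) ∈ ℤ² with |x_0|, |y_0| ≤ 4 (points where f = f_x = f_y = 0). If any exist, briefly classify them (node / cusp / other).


Singular points: {(3, 2)}; classification: cusp.

Compute partial derivatives:
  f_x = 3*x**2 + 4*x*y - 26*x - 12*y + 51.
  f_y = 2*x**2 - 12*x - 3*y**2 + 14*y + 2.
Scan x_0 ∈ {−4, ..., 4}. For each x_0, f_y(x_0, y) is a polynomial in y; find its integer roots y ∈ {−4, ..., 4}, then test f_x and f at those candidates.
  x = -4: f_y(-4, y) = -3*y**2 + 14*y + 82; no integer root y with |y| ≤ 4.
  x = -3: f_y(-3, y) = -3*y**2 + 14*y + 56; no integer root y with |y| ≤ 4.
  x = -2: f_y(-2, y) = -3*y**2 + 14*y + 34; no integer root y with |y| ≤ 4.
  x = -1: f_y(-1, y) = -3*y**2 + 14*y + 16; no integer root y with |y| ≤ 4.
  x = 0: f_y(0, y) = -3*y**2 + 14*y + 2; no integer root y with |y| ≤ 4.
  x = 1: f_y(1, y) = -3*y**2 + 14*y - 8; vanishes at y ∈ {4}. (1, 4): f_x = -4 ≠ 0.
  x = 2: f_y(2, y) = -3*y**2 + 14*y - 14; no integer root y with |y| ≤ 4.
  x = 3: f_y(3, y) = -3*y**2 + 14*y - 16; vanishes at y ∈ {2}. (3, 2): f_x = 0, f = 0 — SINGULAR.
  x = 4: f_y(4, y) = -3*y**2 + 14*y - 14; no integer root y with |y| ≤ 4.
Only singular point on the grid: (3, 2).
Classify: substitute x = 3 + u, y = 2 + v and expand: f = u**3 + 2*u**2*v - v**3 + v**2.
No constant or linear terms (consistent with a singular point). Quadratic part: v**2. Cubic part: u**3 + 2*u**2*v - v**3.
The quadratic part v**2 is a perfect square, so there is a single (double) tangent line v = 0, i.e. y = 2. Restricting the cubic part to that line (v = 0) leaves u**3 ≠ 0, so f is not divisible by v and the branch is v² ≈ -u**3 to lowest order — this is a cusp.
Classification: cusp.


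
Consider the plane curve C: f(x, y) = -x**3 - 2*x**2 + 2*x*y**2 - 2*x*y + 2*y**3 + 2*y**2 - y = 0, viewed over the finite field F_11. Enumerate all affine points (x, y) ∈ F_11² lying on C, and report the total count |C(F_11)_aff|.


Affine F_11-points: {(0, 0), (0, 2), (0, 8), (1, 1), (1, 7), (2, 3), (3, 2), (4, 8), (5, 8), (5, 9), (5, 10), (6, 2), (7, 7), (7, 9), (8, 9), (9, 0)}; count = 16.

For each of the 121 pairs (x, y) ∈ F_11², evaluate f(x, y) mod 11. Record the zeros.
  x = 0: [0↦0, 1↦3, 2↦0, 3↦3, 4↦2, 5↦9, 6↦3, 7↦7, 8↦0, 9↦5, 10↦1]  zeros at y ∈ {0, 2, 8}
  x = 1: [0↦8, 1↦0, 2↦1, 3↦1, 4↦1, 5↦2, 6↦5, 7↦0, 8↦10, 9↦3, 10↦2]  zeros at y ∈ {1, 7}
  x = 2: [0↦6, 1↦9, 2↦3, 3↦0, 4↦1, 5↦7, 6↦8, 7↦5, 8↦10, 9↦2, 10↦4]  zeros at y ∈ {3}
  x = 3: [0↦10, 1↦2, 2↦0, 3↦5, 4↦7, 5↦7, 6↦6, 7↦5, 8↦5, 9↦7, 10↦1]  zeros at y ∈ {2}
  x = 4: [0↦3, 1↦6, 2↦8, 3↦10, 4↦2, 5↦7, 6↦4, 7↦5, 8↦0, 9↦1, 10↦9]  zeros at y ∈ {8}
  x = 5: [0↦1, 1↦4, 2↦10, 3↦9, 4↦2, 5↦1, 6↦7, 7↦10, 8↦0, 9↦0, 10↦0]  zeros at y ∈ {8, 9, 10}
  x = 6: [0↦9, 1↦1, 2↦0, 3↦7, 4↦1, 5↦5, 6↦9, 7↦3, 8↦10, 9↦9, 10↦1]  zeros at y ∈ {2}
  x = 7: [0↦10, 1↦2, 2↦5, 3↦9, 4↦4, 5↦2, 6↦4, 7↦0, 8↦2, 9↦0, 10↦6]  zeros at y ∈ {7, 9}
  x = 8: [0↦9, 1↦1, 2↦8, 3↦9, 4↦5, 5↦8, 6↦8, 7↦6, 8↦3, 9↦0, 10↦9]  zeros at y ∈ {9}
  x = 9: [0↦0, 1↦3, 2↦3, 3↦1, 4↦9, 5↦6, 6↦4, 7↦4, 8↦7, 9↦3, 10↦4]  zeros at y ∈ {0}
  x = 10: [0↦10, 1↦2, 2↦6, 3↦1, 4↦10, 5↦1, 6↦8, 7↦10, 8↦8, 9↦3, 10↦7]  zeros at y ∈ ∅
Collecting zeros: affine points = {(0, 0), (0, 2), (0, 8), (1, 1), (1, 7), (2, 3), (3, 2), (4, 8), (5, 8), (5, 9), (5, 10), (6, 2), (7, 7), (7, 9), (8, 9), (9, 0)}.
Total count |C(F_11)_aff| = 16.


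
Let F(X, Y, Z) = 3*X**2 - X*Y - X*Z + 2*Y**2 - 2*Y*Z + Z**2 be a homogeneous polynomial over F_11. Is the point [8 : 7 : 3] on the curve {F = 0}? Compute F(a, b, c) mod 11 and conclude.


F(8,7,3) ≡ 1 (mod 11); P is NOT on the curve.

Evaluate F(8, 7, 3) term-by-term (mod 11).
  3*X**2 ↦ 3·64·1·1 = 192
  -X*Y ↦ -1·8·7·1 = -56
  -X*Z ↦ -1·8·1·3 = -24
  2*Y**2 ↦ 2·1·49·1 = 98
  -2*Y*Z ↦ -2·1·7·3 = -42
  Z**2 ↦ 1·1·1·9 = 9
Sum: F(8, 7, 3) = (192) + (-56) + (-24) + (98) + (-42) + (9) = 177.
Reducing mod 11: 177 ≡ 1 (mod 11).
Since F(a, b, c) ≡ 1 ≠ 0 (mod 11), P does NOT lie on the curve.


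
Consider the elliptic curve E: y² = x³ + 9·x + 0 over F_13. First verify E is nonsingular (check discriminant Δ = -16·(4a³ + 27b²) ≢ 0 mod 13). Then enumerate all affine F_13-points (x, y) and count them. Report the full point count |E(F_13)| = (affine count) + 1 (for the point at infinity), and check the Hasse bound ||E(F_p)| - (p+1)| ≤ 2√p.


Affine points = {(0, 0), (1, 6), (1, 7), (2, 0), (4, 3), (4, 10), (5, 1), (5, 12), (6, 6), (6, 7), (7, 4), (7, 9), (8, 5), (8, 8), (9, 2), (9, 11), (11, 0), (12, 4), (12, 9)}; affine count = 19; |E(F_13)| = 20.

Discriminant check: Δ ∝ 4a³ + 27b² = 4·9³ + 27·0² = 4·729 + 27·0 ≡ 4 (mod 13). Nonzero ⇒ E is nonsingular.
For each x ∈ F_13, compute rhs = x³ + 9·x + 0 mod 13, then count y ∈ F_13 with y² ≡ rhs.
  x = 0: rhs = 0, matching y values: 0 (1 points).
  x = 1: rhs = 10, matching y values: 6, 7 (2 points).
  x = 2: rhs = 0, matching y values: 0 (1 points).
  x = 3: rhs = 2, matching y values: none (0 points).
  x = 4: rhs = 9, matching y values: 3, 10 (2 points).
  x = 5: rhs = 1, matching y values: 1, 12 (2 points).
  x = 6: rhs = 10, matching y values: 6, 7 (2 points).
  x = 7: rhs = 3, matching y values: 4, 9 (2 points).
  x = 8: rhs = 12, matching y values: 5, 8 (2 points).
  x = 9: rhs = 4, matching y values: 2, 11 (2 points).
  x = 10: rhs = 11, matching y values: none (0 points).
  x = 11: rhs = 0, matching y values: 0 (1 points).
  x = 12: rhs = 3, matching y values: 4, 9 (2 points).
Total affine count: 19.
Full point count |E(F_13)| = 19 + 1 = 20.
Hasse bound: |20 − (13+1)| = |6| = 6 ≤ 2√13 ≈ 7.2111 ✓.


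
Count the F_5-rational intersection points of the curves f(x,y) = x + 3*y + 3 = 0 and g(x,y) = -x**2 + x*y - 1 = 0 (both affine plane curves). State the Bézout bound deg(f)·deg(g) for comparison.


Common zeros: {(1, 2), (2, 0)}; count = 2; Bézout bound = 2.

deg(f) = 1, deg(g) = 2, so Bézout bound = 2.
Scan x ∈ F_5. For each x, list the y ∈ F_5 with f(x, y) ≡ 0 and those with g(x, y) ≡ 0 (mod 5); the common zeros in that column are the intersection.
  x = 0: f ≡ 0 at y ∈ {4}; g ≡ 0 at y ∈ ∅; common: ∅.
  x = 1: f ≡ 0 at y ∈ {2}; g ≡ 0 at y ∈ {2}; common: {2}.
  x = 2: f ≡ 0 at y ∈ {0}; g ≡ 0 at y ∈ {0}; common: {0}.
  x = 3: f ≡ 0 at y ∈ {3}; g ≡ 0 at y ∈ {0}; common: ∅.
  x = 4: f ≡ 0 at y ∈ {1}; g ≡ 0 at y ∈ {3}; common: ∅.
Collecting: common zeros = {(1, 2), (2, 0)}, so the count is 2.
Comparison with the Bézout bound: 2 ≤ 2 = deg(f)·deg(g), as expected for curves with no common component (the bound is attained).
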